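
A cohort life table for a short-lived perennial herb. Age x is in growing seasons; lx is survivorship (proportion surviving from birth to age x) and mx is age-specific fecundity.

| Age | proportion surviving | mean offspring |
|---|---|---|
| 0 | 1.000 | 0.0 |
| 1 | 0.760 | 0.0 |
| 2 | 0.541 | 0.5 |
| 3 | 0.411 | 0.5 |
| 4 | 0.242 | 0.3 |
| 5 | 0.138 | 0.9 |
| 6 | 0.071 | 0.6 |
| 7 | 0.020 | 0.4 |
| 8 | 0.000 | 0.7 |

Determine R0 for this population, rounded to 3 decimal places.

lx·mx by age: 0, 0, 0.2705, 0.2055, 0.0726, 0.1242, 0.0426, 0.008, 0
R0 = Σ lx·mx = 0.7234 → 0.723

0.723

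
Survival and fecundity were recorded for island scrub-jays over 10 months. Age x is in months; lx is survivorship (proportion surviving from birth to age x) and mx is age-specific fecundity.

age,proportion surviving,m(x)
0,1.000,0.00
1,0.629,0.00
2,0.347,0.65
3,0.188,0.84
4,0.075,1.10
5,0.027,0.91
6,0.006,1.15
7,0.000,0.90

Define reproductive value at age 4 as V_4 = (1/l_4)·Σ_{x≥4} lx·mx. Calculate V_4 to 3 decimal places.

lx·mx for x ≥ 4: 0.0825, 0.02457, 0.0069, 0 → sum = 0.11397
V_4 = 0.11397 / l_4 = 0.11397 / 0.075 = 1.5196 → 1.520

1.520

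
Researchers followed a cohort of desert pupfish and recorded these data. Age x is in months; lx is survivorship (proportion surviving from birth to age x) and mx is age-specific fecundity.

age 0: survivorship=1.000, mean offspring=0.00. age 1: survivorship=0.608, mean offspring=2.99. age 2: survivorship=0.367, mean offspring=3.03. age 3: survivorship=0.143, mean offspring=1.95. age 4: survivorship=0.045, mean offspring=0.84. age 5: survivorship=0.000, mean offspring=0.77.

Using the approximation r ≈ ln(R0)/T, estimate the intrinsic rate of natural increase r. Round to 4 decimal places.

R0 = Σ lx·mx = 0 + 1.81792 + 1.11201 + 0.27885 + 0.0378 + 0 = 3.24658
Σ x·lx·mx = 5.02969; T = 5.02969/3.24658 = 1.54923…
r ≈ ln(R0)/T = ln(3.24658)/1.54923… = 0.760122… → 0.7601

0.7601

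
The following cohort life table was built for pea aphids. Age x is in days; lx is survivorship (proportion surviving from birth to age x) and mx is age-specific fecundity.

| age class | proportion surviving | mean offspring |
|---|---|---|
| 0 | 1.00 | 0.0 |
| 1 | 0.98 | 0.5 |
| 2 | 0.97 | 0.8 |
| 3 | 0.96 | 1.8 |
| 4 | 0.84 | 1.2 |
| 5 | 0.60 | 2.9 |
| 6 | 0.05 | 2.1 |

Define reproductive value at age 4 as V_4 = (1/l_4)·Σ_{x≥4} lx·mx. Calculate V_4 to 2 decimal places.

lx·mx for x ≥ 4: 1.008, 1.74, 0.105 → sum = 2.853
V_4 = 2.853 / l_4 = 2.853 / 0.84 = 3.396429… → 3.40

3.40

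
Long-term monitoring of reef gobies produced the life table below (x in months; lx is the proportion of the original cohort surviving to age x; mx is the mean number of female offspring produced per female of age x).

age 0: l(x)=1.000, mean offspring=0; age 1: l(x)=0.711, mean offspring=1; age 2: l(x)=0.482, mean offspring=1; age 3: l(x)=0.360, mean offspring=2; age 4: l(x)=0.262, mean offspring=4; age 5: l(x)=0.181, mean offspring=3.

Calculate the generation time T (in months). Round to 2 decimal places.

lx·mx: 0, 0.711, 0.482, 0.72, 1.048, 0.543 → R0 = 3.504
x·lx·mx: 0, 0.711, 0.964, 2.16, 4.192, 2.715 → Σ = 10.742
T = 10.742 / 3.504 = 3.065639… → 3.07

3.07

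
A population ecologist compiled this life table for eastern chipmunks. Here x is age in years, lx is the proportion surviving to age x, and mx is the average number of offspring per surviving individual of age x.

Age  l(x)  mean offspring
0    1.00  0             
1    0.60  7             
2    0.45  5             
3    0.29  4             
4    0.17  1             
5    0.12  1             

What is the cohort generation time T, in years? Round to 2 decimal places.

lx·mx: 0, 4.2, 2.25, 1.16, 0.17, 0.12 → R0 = 7.9
x·lx·mx: 0, 4.2, 4.5, 3.48, 0.68, 0.6 → Σ = 13.46
T = 13.46 / 7.9 = 1.703797… → 1.70

1.70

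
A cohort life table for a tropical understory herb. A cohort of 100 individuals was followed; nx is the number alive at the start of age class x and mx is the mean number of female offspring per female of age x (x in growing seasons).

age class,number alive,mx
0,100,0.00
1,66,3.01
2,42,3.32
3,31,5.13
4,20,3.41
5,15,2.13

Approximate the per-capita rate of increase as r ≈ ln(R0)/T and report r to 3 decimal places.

0.770

lx = nx/n0 = nx/100: 1, 0.66, 0.42, 0.31, 0.2, 0.15
R0 = Σ lx·mx = 0 + 1.9866 + 1.3944 + 1.5903 + 0.682 + 0.3195 = 5.9728
Σ x·lx·mx = 13.8718; T = 13.8718/5.9728 = 2.3225…
r ≈ ln(R0)/T = ln(5.9728)/2.3225… = 0.76952… → 0.770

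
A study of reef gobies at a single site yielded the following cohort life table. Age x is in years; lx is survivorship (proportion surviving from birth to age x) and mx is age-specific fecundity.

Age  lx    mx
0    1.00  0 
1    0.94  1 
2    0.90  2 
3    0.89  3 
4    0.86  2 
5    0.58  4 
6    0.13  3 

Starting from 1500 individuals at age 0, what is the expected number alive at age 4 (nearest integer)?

Expected survivors = N0 · l_4 = 1500 × 0.86 = 1290 → 1290

1290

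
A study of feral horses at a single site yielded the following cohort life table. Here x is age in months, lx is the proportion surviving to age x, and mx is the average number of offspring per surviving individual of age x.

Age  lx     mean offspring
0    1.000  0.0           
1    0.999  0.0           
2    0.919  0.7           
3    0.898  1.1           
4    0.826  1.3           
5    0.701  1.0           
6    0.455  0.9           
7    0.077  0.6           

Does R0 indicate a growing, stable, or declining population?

growing

R0 = Σ lx·mx = 0 + 0 + 0.6433 + 0.9878 + 1.0738 + 0.701 + 0.4095 + 0.0462 = 3.8616
R0 > 1, so the population is growing.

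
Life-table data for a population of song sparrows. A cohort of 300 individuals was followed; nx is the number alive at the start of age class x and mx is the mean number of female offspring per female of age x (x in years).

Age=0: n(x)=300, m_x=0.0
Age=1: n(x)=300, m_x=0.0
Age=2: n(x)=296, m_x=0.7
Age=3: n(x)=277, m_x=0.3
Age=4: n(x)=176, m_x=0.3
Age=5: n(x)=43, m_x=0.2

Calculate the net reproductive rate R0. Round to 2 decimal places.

1.17

lx = nx/n0 = nx/300: 1, 1, 0.98667…, 0.92333…, 0.58667…, 0.14333…
lx·mx by age: 0, 0, 0.690667…, 0.277…, 0.176…, 0.028667…
R0 = Σ lx·mx = 1.172333… → 1.17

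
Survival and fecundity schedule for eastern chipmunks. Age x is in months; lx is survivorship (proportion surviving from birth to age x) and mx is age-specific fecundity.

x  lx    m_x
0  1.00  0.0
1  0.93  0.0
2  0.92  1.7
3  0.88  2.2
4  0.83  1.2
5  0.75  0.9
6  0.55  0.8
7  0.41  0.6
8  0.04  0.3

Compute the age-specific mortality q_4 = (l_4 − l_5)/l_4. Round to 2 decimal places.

q_4 = (l_4 − l_5) / l_4 = (0.83 − 0.75) / 0.83
     = 0.08 / 0.83 = 0.096386… → 0.10

0.10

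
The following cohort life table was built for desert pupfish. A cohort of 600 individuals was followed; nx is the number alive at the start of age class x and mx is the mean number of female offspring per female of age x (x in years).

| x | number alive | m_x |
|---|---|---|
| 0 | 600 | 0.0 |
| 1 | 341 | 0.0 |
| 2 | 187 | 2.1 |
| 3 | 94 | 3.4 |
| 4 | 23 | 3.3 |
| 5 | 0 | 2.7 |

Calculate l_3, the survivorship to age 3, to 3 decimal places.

0.157

l_3 = n_3/n_0 = 94/600 = 0.156667… → 0.157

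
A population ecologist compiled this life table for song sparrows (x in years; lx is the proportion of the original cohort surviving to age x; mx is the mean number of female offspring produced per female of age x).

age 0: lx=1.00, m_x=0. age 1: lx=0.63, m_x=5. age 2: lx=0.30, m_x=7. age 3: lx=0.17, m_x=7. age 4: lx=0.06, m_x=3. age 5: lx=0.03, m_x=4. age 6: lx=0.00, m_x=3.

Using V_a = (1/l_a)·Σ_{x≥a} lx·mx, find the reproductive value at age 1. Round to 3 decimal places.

10.698

lx·mx for x ≥ 1: 3.15, 2.1, 1.19, 0.18, 0.12, 0 → sum = 6.74
V_1 = 6.74 / l_1 = 6.74 / 0.63 = 10.698413… → 10.698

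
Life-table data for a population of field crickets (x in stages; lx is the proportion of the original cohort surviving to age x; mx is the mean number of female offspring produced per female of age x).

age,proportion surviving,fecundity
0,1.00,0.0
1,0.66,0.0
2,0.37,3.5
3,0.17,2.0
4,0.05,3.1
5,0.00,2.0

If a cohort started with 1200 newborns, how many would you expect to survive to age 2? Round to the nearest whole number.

444

Expected survivors = N0 · l_2 = 1200 × 0.37 = 444 → 444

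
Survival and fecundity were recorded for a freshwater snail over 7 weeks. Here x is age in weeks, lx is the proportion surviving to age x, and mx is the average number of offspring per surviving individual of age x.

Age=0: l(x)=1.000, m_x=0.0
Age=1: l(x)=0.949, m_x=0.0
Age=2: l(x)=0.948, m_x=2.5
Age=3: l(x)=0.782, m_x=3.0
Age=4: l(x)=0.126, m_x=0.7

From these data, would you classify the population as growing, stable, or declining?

growing

R0 = Σ lx·mx = 0 + 0 + 2.37 + 2.346 + 0.0882 = 4.8042
R0 > 1, so the population is growing.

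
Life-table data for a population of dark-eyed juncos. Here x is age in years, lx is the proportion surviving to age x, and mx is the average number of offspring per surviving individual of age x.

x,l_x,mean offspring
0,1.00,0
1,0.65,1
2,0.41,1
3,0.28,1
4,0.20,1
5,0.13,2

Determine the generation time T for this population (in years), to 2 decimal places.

lx·mx: 0, 0.65, 0.41, 0.28, 0.2, 0.26 → R0 = 1.8
x·lx·mx: 0, 0.65, 0.82, 0.84, 0.8, 1.3 → Σ = 4.41
T = 4.41 / 1.8 = 2.45 → 2.45

2.45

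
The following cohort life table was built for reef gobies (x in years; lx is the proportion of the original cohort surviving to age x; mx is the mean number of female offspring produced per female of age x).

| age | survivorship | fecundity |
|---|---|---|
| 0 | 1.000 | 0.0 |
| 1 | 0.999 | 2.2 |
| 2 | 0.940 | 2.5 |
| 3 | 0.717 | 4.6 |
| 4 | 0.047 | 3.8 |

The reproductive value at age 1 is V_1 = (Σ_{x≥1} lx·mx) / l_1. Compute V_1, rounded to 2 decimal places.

lx·mx for x ≥ 1: 2.1978, 2.35, 3.2982, 0.1786 → sum = 8.0246
V_1 = 8.0246 / l_1 = 8.0246 / 0.999 = 8.032633… → 8.03

8.03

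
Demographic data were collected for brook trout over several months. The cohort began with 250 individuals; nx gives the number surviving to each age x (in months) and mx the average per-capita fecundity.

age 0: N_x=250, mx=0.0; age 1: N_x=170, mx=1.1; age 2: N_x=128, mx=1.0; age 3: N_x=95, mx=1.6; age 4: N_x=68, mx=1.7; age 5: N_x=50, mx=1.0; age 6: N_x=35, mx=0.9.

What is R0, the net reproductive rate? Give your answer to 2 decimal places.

lx = nx/n0 = nx/250: 1, 0.68, 0.512, 0.38, 0.272, 0.2, 0.14
lx·mx by age: 0, 0.748, 0.512, 0.608, 0.4624, 0.2, 0.126
R0 = Σ lx·mx = 2.6564 → 2.66

2.66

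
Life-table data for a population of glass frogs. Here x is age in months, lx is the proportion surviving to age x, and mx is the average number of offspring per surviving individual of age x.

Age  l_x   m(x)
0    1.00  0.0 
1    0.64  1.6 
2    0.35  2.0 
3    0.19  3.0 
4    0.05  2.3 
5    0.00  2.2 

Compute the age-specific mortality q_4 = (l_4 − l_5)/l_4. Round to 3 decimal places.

q_4 = (l_4 − l_5) / l_4 = (0.05 − 0) / 0.05
     = 0.05 / 0.05 = 1 → 1.000

1.000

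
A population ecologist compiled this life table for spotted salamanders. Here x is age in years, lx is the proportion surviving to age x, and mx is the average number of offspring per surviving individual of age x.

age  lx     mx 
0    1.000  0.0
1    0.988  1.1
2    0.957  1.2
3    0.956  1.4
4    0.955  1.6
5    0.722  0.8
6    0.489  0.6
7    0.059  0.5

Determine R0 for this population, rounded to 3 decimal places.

lx·mx by age: 0, 1.0868, 1.1484, 1.3384, 1.528, 0.5776, 0.2934, 0.0295
R0 = Σ lx·mx = 6.0021 → 6.002

6.002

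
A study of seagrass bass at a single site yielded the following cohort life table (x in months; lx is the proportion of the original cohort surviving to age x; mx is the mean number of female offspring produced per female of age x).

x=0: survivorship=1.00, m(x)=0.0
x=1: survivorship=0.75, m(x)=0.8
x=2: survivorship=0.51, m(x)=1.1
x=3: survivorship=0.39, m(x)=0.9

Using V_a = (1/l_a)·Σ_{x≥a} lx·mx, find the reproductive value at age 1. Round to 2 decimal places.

lx·mx for x ≥ 1: 0.6, 0.561, 0.351 → sum = 1.512
V_1 = 1.512 / l_1 = 1.512 / 0.75 = 2.016 → 2.02

2.02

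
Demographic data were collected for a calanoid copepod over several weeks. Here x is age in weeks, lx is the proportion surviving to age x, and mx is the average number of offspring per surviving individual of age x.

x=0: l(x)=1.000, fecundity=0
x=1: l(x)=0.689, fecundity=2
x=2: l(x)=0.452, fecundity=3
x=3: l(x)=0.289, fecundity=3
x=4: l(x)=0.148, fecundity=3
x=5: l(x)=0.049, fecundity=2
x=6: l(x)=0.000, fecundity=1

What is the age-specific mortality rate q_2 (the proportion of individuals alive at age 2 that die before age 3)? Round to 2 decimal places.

0.36

q_2 = (l_2 − l_3) / l_2 = (0.452 − 0.289) / 0.452
     = 0.163 / 0.452 = 0.360619… → 0.36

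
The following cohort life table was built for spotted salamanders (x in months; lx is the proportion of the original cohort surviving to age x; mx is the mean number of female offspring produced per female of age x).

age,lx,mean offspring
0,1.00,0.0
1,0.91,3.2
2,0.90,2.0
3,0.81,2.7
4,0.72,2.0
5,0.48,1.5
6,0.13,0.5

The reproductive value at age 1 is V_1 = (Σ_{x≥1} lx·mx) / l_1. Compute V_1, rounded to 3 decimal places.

10.026

lx·mx for x ≥ 1: 2.912, 1.8, 2.187, 1.44, 0.72, 0.065 → sum = 9.124
V_1 = 9.124 / l_1 = 9.124 / 0.91 = 10.026374… → 10.026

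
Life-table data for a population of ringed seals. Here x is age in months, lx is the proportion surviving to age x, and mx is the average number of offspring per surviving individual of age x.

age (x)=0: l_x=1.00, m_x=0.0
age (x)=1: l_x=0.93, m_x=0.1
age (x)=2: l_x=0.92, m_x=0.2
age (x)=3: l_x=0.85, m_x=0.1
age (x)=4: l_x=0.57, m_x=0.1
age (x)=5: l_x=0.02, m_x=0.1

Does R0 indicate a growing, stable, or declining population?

R0 = Σ lx·mx = 0 + 0.093 + 0.184 + 0.085 + 0.057 + 0.002 = 0.421
R0 < 1, so the population is declining.

declining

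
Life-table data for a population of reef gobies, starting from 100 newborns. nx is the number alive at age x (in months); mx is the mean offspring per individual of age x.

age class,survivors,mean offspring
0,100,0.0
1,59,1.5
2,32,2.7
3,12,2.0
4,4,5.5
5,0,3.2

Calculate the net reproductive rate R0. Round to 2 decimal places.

2.21

lx = nx/n0 = nx/100: 1, 0.59, 0.32, 0.12, 0.04, 0
lx·mx by age: 0, 0.885, 0.864, 0.24, 0.22, 0
R0 = Σ lx·mx = 2.209 → 2.21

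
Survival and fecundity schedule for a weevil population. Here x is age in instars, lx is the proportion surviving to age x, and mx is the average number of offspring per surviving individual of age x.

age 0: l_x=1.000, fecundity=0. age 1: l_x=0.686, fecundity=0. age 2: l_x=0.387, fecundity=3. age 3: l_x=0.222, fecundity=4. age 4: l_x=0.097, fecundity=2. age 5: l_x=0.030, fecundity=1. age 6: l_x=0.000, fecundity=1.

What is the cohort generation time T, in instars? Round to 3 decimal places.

2.601

lx·mx: 0, 0, 1.161, 0.888, 0.194, 0.03, 0 → R0 = 2.273
x·lx·mx: 0, 0, 2.322, 2.664, 0.776, 0.15, 0 → Σ = 5.912
T = 5.912 / 2.273 = 2.600968… → 2.601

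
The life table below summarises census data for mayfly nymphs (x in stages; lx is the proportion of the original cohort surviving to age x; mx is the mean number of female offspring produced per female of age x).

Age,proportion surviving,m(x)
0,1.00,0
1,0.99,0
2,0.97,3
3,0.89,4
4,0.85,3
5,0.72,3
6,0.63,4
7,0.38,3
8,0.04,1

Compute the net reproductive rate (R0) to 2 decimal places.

lx·mx by age: 0, 0, 2.91, 3.56, 2.55, 2.16, 2.52, 1.14, 0.04
R0 = Σ lx·mx = 14.88 → 14.88

14.88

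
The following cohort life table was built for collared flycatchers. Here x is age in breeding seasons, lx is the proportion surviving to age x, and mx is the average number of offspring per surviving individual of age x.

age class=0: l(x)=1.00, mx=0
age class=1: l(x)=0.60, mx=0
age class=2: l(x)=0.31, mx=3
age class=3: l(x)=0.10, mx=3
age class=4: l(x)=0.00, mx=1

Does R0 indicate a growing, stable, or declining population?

growing

R0 = Σ lx·mx = 0 + 0 + 0.93 + 0.3 + 0 = 1.23
R0 > 1, so the population is growing.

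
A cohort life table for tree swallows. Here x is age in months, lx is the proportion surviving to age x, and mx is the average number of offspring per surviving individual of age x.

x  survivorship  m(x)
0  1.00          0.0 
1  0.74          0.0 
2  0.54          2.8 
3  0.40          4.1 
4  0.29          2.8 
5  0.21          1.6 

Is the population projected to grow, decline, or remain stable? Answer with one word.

R0 = Σ lx·mx = 0 + 0 + 1.512 + 1.64 + 0.812 + 0.336 = 4.3
R0 > 1, so the population is growing.

growing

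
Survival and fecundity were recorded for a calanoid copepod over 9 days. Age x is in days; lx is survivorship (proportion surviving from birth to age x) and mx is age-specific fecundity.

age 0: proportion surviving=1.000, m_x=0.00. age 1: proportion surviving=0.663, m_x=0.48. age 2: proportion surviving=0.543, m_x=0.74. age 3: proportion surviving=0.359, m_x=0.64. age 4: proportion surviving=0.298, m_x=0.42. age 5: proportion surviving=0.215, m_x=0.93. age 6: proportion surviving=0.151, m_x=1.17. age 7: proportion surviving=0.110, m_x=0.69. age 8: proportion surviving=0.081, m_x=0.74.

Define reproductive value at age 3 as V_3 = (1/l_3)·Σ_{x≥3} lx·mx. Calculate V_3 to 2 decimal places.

2.42

lx·mx for x ≥ 3: 0.22976, 0.12516, 0.19995, 0.17667, 0.0759, 0.05994 → sum = 0.86738
V_3 = 0.86738 / l_3 = 0.86738 / 0.359 = 2.4161… → 2.42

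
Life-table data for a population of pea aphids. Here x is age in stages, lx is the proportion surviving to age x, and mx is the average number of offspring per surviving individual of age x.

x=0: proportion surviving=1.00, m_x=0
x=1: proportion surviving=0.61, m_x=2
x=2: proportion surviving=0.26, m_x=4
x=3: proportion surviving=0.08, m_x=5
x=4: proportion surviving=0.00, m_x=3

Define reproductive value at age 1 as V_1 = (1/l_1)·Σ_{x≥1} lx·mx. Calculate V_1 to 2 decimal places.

4.36

lx·mx for x ≥ 1: 1.22, 1.04, 0.4, 0 → sum = 2.66
V_1 = 2.66 / l_1 = 2.66 / 0.61 = 4.360656… → 4.36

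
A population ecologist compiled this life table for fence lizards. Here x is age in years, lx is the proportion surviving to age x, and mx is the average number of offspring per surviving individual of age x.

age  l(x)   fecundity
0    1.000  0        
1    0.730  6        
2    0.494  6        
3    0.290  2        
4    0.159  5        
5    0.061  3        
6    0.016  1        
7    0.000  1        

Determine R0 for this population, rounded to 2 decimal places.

lx·mx by age: 0, 4.38, 2.964, 0.58, 0.795, 0.183, 0.016, 0
R0 = Σ lx·mx = 8.918 → 8.92

8.92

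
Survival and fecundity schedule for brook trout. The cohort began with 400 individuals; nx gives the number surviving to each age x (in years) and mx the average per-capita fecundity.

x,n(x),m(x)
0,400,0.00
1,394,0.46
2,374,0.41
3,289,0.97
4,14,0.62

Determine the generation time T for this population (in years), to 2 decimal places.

2.19

lx = nx/n0 = nx/400: 1, 0.985, 0.935, 0.7225, 0.035
lx·mx: 0, 0.4531, 0.38335, 0.700825, 0.0217 → R0 = 1.558975
x·lx·mx: 0, 0.4531, 0.7667, 2.102475, 0.0868 → Σ = 3.409075
T = 3.409075 / 1.558975 = 2.186741… → 2.19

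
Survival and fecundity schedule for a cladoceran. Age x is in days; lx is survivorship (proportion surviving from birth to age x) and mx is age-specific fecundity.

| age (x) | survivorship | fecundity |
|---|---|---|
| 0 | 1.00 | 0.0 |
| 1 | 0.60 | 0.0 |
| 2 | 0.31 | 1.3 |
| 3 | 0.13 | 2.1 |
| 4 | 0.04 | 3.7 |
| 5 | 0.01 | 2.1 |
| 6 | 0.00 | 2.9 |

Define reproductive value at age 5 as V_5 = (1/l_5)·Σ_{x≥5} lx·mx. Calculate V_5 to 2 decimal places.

2.10

lx·mx for x ≥ 5: 0.021, 0 → sum = 0.021
V_5 = 0.021 / l_5 = 0.021 / 0.01 = 2.1 → 2.10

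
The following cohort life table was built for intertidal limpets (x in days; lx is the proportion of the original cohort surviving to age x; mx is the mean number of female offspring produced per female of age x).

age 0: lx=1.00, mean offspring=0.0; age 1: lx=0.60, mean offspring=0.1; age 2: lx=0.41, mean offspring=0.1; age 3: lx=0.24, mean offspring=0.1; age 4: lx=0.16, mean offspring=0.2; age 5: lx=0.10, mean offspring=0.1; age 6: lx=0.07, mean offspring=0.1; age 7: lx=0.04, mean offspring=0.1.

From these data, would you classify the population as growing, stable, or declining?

R0 = Σ lx·mx = 0 + 0.06 + 0.041 + 0.024 + 0.032 + 0.01 + 0.007 + 0.004 = 0.178
R0 < 1, so the population is declining.

declining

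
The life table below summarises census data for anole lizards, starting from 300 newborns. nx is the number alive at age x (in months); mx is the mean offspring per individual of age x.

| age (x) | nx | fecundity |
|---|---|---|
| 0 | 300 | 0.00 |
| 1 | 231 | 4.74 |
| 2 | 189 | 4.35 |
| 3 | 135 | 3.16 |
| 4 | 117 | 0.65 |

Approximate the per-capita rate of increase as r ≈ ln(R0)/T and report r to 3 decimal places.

lx = nx/n0 = nx/300: 1, 0.77, 0.63, 0.45, 0.39
R0 = Σ lx·mx = 0 + 3.6498 + 2.7405 + 1.422 + 0.2535 = 8.0658
Σ x·lx·mx = 14.4108; T = 14.4108/8.0658 = 1.78665…
r ≈ ln(R0)/T = ln(8.0658)/1.78665… = 1.16846… → 1.168

1.168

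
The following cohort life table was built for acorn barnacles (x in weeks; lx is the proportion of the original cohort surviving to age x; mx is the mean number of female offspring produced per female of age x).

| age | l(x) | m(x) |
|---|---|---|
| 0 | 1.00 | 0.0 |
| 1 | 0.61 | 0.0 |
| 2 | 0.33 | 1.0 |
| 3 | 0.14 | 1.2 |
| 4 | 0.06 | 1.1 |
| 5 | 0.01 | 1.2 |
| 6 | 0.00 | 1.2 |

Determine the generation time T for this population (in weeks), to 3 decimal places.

lx·mx: 0, 0, 0.33, 0.168, 0.066, 0.012, 0 → R0 = 0.576
x·lx·mx: 0, 0, 0.66, 0.504, 0.264, 0.06, 0 → Σ = 1.488
T = 1.488 / 0.576 = 2.583333… → 2.583

2.583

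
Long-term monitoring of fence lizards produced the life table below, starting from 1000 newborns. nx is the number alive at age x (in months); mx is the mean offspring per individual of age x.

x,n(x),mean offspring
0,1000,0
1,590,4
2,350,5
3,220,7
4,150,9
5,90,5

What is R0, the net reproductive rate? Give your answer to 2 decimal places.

lx = nx/n0 = nx/1000: 1, 0.59, 0.35, 0.22, 0.15, 0.09
lx·mx by age: 0, 2.36, 1.75, 1.54, 1.35, 0.45
R0 = Σ lx·mx = 7.45 → 7.45

7.45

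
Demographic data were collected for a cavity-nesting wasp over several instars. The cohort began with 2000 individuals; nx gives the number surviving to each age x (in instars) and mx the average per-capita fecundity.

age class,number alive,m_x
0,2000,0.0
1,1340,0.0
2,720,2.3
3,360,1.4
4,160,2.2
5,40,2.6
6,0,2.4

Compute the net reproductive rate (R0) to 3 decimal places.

lx = nx/n0 = nx/2000: 1, 0.67, 0.36, 0.18, 0.08, 0.02, 0
lx·mx by age: 0, 0, 0.828, 0.252, 0.176, 0.052, 0
R0 = Σ lx·mx = 1.308 → 1.308

1.308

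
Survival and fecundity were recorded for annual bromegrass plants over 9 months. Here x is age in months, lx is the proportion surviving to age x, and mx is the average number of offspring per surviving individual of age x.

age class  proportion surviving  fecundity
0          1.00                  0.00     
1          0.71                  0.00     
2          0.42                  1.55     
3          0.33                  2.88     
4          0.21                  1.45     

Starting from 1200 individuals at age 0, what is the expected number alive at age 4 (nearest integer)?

252

Expected survivors = N0 · l_4 = 1200 × 0.21 = 252 → 252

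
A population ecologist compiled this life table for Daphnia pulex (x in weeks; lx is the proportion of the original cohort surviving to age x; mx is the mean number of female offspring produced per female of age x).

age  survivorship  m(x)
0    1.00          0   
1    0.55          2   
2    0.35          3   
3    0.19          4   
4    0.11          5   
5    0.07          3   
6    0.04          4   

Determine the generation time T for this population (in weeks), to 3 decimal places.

2.530

lx·mx: 0, 1.1, 1.05, 0.76, 0.55, 0.21, 0.16 → R0 = 3.83
x·lx·mx: 0, 1.1, 2.1, 2.28, 2.2, 1.05, 0.96 → Σ = 9.69
T = 9.69 / 3.83 = 2.530026… → 2.530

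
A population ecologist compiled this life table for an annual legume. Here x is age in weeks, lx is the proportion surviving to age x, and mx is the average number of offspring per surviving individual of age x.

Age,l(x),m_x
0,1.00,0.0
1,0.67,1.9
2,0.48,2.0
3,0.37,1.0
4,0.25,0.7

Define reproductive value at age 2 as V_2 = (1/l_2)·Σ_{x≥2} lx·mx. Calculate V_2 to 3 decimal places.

3.135

lx·mx for x ≥ 2: 0.96, 0.37, 0.175 → sum = 1.505
V_2 = 1.505 / l_2 = 1.505 / 0.48 = 3.135417… → 3.135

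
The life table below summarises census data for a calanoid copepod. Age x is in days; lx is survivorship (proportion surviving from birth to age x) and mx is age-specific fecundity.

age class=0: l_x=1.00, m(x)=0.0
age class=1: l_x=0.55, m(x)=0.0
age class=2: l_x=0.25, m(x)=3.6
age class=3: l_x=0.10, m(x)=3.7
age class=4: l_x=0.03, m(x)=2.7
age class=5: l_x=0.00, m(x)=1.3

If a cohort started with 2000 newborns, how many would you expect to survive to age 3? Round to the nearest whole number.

200

Expected survivors = N0 · l_3 = 2000 × 0.10 = 200 → 200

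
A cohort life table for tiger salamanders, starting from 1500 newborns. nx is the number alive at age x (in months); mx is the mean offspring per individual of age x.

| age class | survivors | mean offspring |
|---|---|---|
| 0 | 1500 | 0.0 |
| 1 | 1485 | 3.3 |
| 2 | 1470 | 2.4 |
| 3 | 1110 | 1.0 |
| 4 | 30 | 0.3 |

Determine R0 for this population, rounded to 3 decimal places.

6.365

lx = nx/n0 = nx/1500: 1, 0.99, 0.98, 0.74, 0.02
lx·mx by age: 0, 3.267, 2.352, 0.74, 0.006
R0 = Σ lx·mx = 6.365 → 6.365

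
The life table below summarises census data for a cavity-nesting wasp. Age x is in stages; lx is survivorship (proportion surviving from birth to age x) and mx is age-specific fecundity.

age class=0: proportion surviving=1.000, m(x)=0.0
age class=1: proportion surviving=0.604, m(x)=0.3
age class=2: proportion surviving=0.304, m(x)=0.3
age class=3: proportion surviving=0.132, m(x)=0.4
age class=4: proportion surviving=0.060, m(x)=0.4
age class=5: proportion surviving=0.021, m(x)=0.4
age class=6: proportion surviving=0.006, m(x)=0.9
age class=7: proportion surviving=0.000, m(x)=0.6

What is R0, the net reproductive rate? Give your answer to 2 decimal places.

lx·mx by age: 0, 0.1812, 0.0912, 0.0528, 0.024, 0.0084, 0.0054, 0
R0 = Σ lx·mx = 0.363 → 0.36

0.36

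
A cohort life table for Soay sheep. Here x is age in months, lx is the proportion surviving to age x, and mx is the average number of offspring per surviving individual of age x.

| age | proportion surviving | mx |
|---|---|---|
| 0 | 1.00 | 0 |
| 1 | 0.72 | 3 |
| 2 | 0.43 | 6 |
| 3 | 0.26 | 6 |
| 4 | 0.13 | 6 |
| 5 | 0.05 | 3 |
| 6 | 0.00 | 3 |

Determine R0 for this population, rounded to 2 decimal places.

7.23

lx·mx by age: 0, 2.16, 2.58, 1.56, 0.78, 0.15, 0
R0 = Σ lx·mx = 7.23 → 7.23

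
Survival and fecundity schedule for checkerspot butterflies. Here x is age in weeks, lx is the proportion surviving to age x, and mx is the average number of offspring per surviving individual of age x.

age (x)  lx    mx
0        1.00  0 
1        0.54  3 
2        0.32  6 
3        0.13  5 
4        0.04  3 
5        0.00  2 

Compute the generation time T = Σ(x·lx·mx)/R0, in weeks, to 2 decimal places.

1.83

lx·mx: 0, 1.62, 1.92, 0.65, 0.12, 0 → R0 = 4.31
x·lx·mx: 0, 1.62, 3.84, 1.95, 0.48, 0 → Σ = 7.89
T = 7.89 / 4.31 = 1.830626… → 1.83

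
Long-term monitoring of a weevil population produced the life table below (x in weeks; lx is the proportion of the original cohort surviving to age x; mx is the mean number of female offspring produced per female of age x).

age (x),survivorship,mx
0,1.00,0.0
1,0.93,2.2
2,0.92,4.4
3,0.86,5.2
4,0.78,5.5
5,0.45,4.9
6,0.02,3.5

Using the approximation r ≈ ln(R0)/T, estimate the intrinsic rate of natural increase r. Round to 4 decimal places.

0.9330

R0 = Σ lx·mx = 0 + 2.046 + 4.048 + 4.472 + 4.29 + 2.205 + 0.07 = 17.131
Σ x·lx·mx = 52.163; T = 52.163/17.131 = 3.04495…
r ≈ ln(R0)/T = ln(17.131)/3.04495… = 0.932985… → 0.9330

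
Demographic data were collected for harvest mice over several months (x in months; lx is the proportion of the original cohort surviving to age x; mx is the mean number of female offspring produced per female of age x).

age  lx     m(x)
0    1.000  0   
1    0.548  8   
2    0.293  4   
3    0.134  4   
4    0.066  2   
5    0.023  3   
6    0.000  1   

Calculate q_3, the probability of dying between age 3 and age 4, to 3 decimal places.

q_3 = (l_3 − l_4) / l_3 = (0.134 − 0.066) / 0.134
     = 0.068 / 0.134 = 0.507463… → 0.507

0.507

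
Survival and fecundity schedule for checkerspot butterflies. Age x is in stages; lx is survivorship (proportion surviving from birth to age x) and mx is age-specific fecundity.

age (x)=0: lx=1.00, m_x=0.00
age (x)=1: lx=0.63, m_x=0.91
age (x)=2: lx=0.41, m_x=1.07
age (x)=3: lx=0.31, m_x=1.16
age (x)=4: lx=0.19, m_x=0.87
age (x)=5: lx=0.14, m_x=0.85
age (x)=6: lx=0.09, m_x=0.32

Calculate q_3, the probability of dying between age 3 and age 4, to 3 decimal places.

0.387

q_3 = (l_3 − l_4) / l_3 = (0.31 − 0.19) / 0.31
     = 0.12 / 0.31 = 0.387097… → 0.387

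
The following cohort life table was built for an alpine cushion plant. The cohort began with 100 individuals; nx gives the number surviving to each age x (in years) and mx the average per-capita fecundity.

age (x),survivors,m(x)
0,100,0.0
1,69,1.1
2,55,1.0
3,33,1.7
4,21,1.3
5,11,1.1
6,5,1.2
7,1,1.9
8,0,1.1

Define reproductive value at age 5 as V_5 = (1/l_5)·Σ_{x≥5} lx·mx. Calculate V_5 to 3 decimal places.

1.818

lx = nx/n0 = nx/100: 1, 0.69, 0.55, 0.33, 0.21, 0.11, 0.05, 0.01, 0
lx·mx for x ≥ 5: 0.121, 0.06, 0.019, 0 → sum = 0.2
V_5 = 0.2 / l_5 = 0.2 / 0.11 = 1.818182… → 1.818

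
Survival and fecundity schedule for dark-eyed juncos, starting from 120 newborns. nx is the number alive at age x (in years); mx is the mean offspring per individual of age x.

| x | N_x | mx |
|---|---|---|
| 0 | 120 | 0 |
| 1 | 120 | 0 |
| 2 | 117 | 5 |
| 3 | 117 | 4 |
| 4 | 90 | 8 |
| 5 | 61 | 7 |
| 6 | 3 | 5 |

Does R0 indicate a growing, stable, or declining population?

growing

lx = nx/n0 = nx/120: 1, 1, 0.975, 0.975, 0.75, 0.50833…, 0.025
R0 = Σ lx·mx = 0 + 0 + 4.875 + 3.9 + 6 + 3.558333… + 0.125 = 18.458333…
R0 > 1, so the population is growing.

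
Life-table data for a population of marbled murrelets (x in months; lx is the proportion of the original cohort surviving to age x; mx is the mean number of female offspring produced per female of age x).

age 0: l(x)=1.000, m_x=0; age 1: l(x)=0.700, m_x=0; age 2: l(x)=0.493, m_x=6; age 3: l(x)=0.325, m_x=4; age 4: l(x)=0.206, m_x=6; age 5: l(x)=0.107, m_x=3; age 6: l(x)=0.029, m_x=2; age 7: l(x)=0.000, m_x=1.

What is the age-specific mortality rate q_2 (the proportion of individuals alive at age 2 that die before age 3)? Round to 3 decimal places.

0.341

q_2 = (l_2 − l_3) / l_2 = (0.493 − 0.325) / 0.493
     = 0.168 / 0.493 = 0.340771… → 0.341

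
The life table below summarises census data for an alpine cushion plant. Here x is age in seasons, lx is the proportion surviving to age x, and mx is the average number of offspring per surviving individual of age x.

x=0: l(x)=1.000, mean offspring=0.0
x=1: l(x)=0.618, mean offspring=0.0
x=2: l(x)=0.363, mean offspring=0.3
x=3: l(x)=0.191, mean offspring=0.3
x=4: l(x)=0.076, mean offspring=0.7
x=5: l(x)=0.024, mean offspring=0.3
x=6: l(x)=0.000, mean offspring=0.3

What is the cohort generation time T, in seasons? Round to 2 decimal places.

lx·mx: 0, 0, 0.1089, 0.0573, 0.0532, 0.0072, 0 → R0 = 0.2266
x·lx·mx: 0, 0, 0.2178, 0.1719, 0.2128, 0.036, 0 → Σ = 0.6385
T = 0.6385 / 0.2266 = 2.817741… → 2.82

2.82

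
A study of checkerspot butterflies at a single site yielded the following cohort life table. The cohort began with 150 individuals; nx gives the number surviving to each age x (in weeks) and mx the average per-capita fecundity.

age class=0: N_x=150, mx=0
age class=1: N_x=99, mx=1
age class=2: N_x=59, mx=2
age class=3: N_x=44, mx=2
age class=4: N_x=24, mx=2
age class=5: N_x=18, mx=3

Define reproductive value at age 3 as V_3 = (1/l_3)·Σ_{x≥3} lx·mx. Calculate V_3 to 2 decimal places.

lx = nx/n0 = nx/150: 1, 0.66, 0.39333…, 0.29333…, 0.16, 0.12
lx·mx for x ≥ 3: 0.586667…, 0.32, 0.36 → sum = 1.266667…
V_3 = 1.266667… / l_3 = 1.266667… / 0.293333… = 4.318182… → 4.32

4.32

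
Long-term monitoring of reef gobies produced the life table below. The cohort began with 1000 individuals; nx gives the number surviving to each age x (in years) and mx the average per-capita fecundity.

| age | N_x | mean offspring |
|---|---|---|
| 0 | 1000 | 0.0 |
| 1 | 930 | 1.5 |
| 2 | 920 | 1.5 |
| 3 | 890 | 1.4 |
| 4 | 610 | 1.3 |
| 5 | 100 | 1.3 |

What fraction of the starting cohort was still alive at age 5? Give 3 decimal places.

l_5 = n_5/n_0 = 100/1000 = 0.1 → 0.100

0.100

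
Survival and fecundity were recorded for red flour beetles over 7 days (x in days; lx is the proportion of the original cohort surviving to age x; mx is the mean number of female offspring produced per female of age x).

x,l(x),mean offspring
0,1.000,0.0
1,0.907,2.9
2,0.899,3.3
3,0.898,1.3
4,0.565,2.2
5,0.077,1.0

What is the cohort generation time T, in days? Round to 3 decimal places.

lx·mx: 0, 2.6303, 2.9667, 1.1674, 1.243, 0.077 → R0 = 8.0844
x·lx·mx: 0, 2.6303, 5.9334, 3.5022, 4.972, 0.385 → Σ = 17.4229
T = 17.4229 / 8.0844 = 2.155126… → 2.155

2.155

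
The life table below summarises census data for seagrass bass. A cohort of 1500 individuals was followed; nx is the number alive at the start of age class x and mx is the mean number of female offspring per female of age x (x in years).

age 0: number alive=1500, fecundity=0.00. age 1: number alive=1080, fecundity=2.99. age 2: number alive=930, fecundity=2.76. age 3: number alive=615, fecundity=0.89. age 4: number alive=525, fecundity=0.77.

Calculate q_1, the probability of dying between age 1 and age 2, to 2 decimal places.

lx = nx/n0 = nx/1500: 1, 0.72, 0.62, 0.41, 0.35
q_1 = (l_1 − l_2) / l_1 = (0.72 − 0.62) / 0.72
     = 0.1 / 0.72 = 0.138889… → 0.14

0.14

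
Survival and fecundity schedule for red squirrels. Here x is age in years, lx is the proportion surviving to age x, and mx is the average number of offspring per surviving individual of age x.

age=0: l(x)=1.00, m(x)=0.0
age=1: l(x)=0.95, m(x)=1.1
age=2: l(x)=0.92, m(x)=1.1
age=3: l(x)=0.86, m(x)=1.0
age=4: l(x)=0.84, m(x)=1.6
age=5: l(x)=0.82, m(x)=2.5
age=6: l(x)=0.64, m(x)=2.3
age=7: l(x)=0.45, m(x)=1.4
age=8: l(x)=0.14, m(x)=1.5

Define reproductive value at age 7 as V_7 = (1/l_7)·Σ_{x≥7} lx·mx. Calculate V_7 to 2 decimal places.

lx·mx for x ≥ 7: 0.63, 0.21 → sum = 0.84
V_7 = 0.84 / l_7 = 0.84 / 0.45 = 1.866667… → 1.87

1.87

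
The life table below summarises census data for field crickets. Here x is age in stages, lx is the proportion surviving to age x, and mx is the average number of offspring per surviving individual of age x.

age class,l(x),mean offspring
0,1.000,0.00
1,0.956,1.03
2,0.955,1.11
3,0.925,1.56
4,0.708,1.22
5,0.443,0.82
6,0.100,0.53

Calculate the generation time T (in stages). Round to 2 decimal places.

lx·mx: 0, 0.98468, 1.06005, 1.443, 0.86376, 0.36326, 0.053 → R0 = 4.76775
x·lx·mx: 0, 0.98468, 2.1201, 4.329, 3.45504, 1.8163, 0.318 → Σ = 13.02312
T = 13.02312 / 4.76775 = 2.731502… → 2.73

2.73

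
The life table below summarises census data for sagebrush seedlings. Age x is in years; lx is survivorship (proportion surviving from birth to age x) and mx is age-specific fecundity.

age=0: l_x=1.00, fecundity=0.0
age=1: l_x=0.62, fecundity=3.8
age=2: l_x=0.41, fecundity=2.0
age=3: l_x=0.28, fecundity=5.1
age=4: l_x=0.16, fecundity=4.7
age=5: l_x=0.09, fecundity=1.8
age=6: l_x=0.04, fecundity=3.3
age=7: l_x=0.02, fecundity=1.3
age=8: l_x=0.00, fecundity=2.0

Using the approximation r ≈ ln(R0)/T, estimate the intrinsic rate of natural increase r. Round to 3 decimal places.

0.754

R0 = Σ lx·mx = 0 + 2.356 + 0.82 + 1.428 + 0.752 + 0.162 + 0.132 + 0.026 + 0 = 5.676
Σ x·lx·mx = 13.072; T = 13.072/5.676 = 2.30303…
r ≈ ln(R0)/T = ln(5.676)/2.30303… = 0.7539… → 0.754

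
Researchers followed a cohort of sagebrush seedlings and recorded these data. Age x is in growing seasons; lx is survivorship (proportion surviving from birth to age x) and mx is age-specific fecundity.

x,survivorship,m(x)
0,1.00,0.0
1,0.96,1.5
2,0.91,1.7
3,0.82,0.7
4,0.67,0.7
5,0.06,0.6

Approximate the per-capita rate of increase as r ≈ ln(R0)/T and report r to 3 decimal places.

R0 = Σ lx·mx = 0 + 1.44 + 1.547 + 0.574 + 0.469 + 0.036 = 4.066
Σ x·lx·mx = 8.312; T = 8.312/4.066 = 2.04427…
r ≈ ln(R0)/T = ln(4.066)/2.04427… = 0.68614… → 0.686

0.686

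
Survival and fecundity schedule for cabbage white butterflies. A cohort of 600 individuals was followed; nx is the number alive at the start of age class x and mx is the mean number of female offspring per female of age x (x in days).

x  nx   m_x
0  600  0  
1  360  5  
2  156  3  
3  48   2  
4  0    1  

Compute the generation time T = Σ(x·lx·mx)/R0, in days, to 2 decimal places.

1.28

lx = nx/n0 = nx/600: 1, 0.6, 0.26, 0.08, 0
lx·mx: 0, 3, 0.78, 0.16, 0 → R0 = 3.94
x·lx·mx: 0, 3, 1.56, 0.48, 0 → Σ = 5.04
T = 5.04 / 3.94 = 1.279188… → 1.28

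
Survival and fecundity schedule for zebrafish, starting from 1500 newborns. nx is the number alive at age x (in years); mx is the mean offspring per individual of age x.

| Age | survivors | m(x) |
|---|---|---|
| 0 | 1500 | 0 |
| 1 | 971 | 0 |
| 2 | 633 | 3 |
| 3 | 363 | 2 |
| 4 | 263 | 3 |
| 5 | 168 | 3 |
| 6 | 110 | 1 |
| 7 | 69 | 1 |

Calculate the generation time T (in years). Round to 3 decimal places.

lx = nx/n0 = nx/1500: 1, 0.64733…, 0.422, 0.242, 0.17533…, 0.112, 0.07333…, 0.046
lx·mx: 0, 0, 1.266, 0.484, 0.526…, 0.336, 0.073333…, 0.046 → R0 = 2.731333…
x·lx·mx: 0, 0, 2.532, 1.452, 2.104…, 1.68, 0.44…, 0.322 → Σ = 8.53…
T = 8.53… / 2.731333… = 3.123017… → 3.123

3.123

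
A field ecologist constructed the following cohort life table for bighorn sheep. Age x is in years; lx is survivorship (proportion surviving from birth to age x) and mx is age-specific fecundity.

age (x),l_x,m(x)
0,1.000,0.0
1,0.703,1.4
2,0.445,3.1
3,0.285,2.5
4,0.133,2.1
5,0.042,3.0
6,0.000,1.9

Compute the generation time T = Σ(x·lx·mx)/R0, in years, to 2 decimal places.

2.19

lx·mx: 0, 0.9842, 1.3795, 0.7125, 0.2793, 0.126, 0 → R0 = 3.4815
x·lx·mx: 0, 0.9842, 2.759, 2.1375, 1.1172, 0.63, 0 → Σ = 7.6279
T = 7.6279 / 3.4815 = 2.190981… → 2.19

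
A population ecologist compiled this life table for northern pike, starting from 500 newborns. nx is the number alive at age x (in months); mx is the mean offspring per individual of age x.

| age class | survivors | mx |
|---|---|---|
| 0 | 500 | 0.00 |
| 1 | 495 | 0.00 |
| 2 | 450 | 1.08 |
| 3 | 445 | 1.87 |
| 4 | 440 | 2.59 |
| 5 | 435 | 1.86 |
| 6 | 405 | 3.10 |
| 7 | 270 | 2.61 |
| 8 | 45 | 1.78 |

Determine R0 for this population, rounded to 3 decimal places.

lx = nx/n0 = nx/500: 1, 0.99, 0.9, 0.89, 0.88, 0.87, 0.81, 0.54, 0.09
lx·mx by age: 0, 0, 0.972, 1.6643, 2.2792, 1.6182, 2.511, 1.4094, 0.1602
R0 = Σ lx·mx = 10.6143 → 10.614

10.614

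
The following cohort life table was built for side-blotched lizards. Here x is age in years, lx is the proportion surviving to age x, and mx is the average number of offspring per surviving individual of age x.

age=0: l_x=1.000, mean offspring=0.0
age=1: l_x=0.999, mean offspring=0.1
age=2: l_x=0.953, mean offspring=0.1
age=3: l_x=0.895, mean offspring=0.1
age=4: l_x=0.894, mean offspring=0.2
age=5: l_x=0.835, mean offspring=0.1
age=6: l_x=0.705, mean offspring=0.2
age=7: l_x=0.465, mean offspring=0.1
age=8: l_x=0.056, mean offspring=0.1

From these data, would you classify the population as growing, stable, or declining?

R0 = Σ lx·mx = 0 + 0.0999 + 0.0953 + 0.0895 + 0.1788 + 0.0835 + 0.141 + 0.0465 + 0.0056 = 0.7401
R0 < 1, so the population is declining.

declining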